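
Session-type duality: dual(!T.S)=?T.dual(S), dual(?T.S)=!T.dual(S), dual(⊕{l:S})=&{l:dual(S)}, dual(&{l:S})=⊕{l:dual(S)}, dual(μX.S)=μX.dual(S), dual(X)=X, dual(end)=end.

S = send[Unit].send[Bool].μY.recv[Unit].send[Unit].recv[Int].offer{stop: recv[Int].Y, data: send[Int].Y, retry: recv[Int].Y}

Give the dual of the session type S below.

send[Unit] = recv[Unit]
  send[Bool] = recv[Bool]
    μY = μY  (μ self-dual)
      recv[Unit] = send[Unit]
        send[Unit] = recv[Unit]
          recv[Int] = send[Int]
            offer{stop,data,retry} = select{stop,data,retry}  (&→⊕)
              • stop:
                recv[Int] = send[Int]
                  dual(Y) = Y
              • data:
                send[Int] = recv[Int]
                  dual(Y) = Y
              • retry:
                recv[Int] = send[Int]
                  dual(Y) = Y

recv[Unit].recv[Bool].μY.send[Unit].recv[Unit].send[Int].select{stop: send[Int].Y, data: recv[Int].Y, retry: send[Int].Y}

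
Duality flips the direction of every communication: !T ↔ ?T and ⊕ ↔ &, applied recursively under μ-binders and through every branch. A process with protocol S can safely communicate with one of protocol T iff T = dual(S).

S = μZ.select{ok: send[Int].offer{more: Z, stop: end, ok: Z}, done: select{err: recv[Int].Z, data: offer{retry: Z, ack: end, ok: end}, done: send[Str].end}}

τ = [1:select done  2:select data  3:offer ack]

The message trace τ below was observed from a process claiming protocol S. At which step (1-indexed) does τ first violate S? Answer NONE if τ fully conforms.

NONE

[1] select done  match  now at select{err: recv[Int].μZ.…, data: offer{retry: μZ.…, ack: end, ok: end}, done: send[Str].end}
[2] select data  match  now at offer{retry: μZ.…, ack: end, ok: end}
[3] offer ack  match  now at end
all 3 steps conform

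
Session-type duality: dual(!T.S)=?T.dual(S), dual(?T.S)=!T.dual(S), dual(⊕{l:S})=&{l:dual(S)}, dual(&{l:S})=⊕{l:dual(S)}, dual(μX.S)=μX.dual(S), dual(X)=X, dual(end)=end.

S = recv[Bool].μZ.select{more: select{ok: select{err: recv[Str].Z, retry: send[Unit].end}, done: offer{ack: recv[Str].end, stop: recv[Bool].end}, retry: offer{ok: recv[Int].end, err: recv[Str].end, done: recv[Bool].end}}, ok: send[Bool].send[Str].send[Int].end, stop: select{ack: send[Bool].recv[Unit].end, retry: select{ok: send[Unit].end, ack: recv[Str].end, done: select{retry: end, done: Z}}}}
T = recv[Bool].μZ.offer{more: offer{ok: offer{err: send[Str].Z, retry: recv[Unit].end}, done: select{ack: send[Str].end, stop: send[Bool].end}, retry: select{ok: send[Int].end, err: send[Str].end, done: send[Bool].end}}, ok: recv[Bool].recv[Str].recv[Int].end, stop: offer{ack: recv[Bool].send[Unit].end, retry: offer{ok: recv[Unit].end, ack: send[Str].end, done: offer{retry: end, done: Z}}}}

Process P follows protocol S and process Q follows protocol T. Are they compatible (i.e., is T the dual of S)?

NO

recv[Bool] vs recv[Bool]  ✗ same direction on both sides — not dual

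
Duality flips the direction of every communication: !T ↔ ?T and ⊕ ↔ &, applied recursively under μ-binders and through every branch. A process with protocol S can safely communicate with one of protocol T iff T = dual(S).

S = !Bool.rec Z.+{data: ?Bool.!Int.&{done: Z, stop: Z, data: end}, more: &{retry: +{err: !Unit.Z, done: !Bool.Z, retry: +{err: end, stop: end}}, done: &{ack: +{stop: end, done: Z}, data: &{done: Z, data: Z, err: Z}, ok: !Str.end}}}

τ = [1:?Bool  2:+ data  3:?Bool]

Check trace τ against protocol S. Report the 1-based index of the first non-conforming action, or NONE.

[1] got ?Bool, protocol expects !Bool  ✗

1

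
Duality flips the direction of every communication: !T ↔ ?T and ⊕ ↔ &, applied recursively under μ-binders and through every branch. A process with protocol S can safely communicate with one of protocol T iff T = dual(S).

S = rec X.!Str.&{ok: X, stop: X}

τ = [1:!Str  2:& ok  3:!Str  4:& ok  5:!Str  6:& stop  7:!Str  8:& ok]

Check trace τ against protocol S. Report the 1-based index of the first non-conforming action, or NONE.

step 1: !Str  ✓  state: &{ok: rec X.…, stop: rec X.…}
step 2: & ok  ✓  state: rec X.…
step 3: !Str  ✓  state: &{ok: rec X.…, stop: rec X.…}
step 4: & ok  ✓  state: rec X.…
step 5: !Str  ✓  state: &{ok: rec X.…, stop: rec X.…}
step 6: & stop  ✓  state: rec X.…
step 7: !Str  ✓  state: &{ok: rec X.…, stop: rec X.…}
step 8: & ok  ✓  state: rec X.…
τ conforms to S (length 8)

NONE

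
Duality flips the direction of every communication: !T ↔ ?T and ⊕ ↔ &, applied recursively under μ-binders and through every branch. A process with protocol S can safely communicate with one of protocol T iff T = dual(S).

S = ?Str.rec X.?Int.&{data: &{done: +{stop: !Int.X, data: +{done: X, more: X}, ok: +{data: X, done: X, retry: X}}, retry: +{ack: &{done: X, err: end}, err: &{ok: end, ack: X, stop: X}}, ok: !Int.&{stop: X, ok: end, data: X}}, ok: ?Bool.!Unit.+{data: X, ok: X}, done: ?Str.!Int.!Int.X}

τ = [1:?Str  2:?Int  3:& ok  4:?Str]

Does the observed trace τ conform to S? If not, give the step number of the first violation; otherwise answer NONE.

4

[1] ?Str  ok  now at rec X.…
[2] ?Int  ok  now at &{data: &{done: +{stop: !Int.rec X.…, data: +{done: rec X.…, more: rec X.…}, ok: +{data: rec X.…, done: rec X.…, retry: rec X.…}}, retry: +{ack: &{done: rec X.…, err: end}, err: &{ok: end, ack: rec X.…, stop: rec X.…}}, ok: !Int.&{stop: rec X.…, ok: end, data: rec X.…}}, ok: ?Bool.!Unit.+{data: rec X.…, ok: rec X.…}, done: ?Str.!Int.!Int.rec X.…}
[3] & ok  ok  now at ?Bool.!Unit.+{data: rec X.…, ok: rec X.…}
[4] got ?Str, protocol expects ?Bool  ✗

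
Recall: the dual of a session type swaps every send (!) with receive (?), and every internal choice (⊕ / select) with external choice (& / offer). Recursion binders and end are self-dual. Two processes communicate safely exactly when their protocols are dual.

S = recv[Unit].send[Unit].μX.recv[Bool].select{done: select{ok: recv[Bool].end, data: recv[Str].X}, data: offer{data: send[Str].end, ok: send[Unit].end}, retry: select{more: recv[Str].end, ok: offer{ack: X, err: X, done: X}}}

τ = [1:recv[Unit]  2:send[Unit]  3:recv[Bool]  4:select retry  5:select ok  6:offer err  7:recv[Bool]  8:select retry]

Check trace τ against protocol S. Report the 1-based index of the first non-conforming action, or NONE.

@1 recv[Unit]  ✓  cont: send[Unit].μX.…
@2 send[Unit]  ✓  cont: μX.…
@3 recv[Bool]  ✓  cont: select{done: select{ok: recv[Bool].end, data: recv[Str].μX.…}, data: offer{data: send[Str].end, ok: send[Unit].end}, retry: select{more: recv[Str].end, ok: offer{ack: μX.…, err: μX.…, done: μX.…}}}
@4 select retry  ✓  cont: select{more: recv[Str].end, ok: offer{ack: μX.…, err: μX.…, done: μX.…}}
@5 select ok  ✓  cont: offer{ack: μX.…, err: μX.…, done: μX.…}
@6 offer err  ✓  cont: μX.…
@7 recv[Bool]  ✓  cont: select{done: select{ok: recv[Bool].end, data: recv[Str].μX.…}, data: offer{data: send[Str].end, ok: send[Unit].end}, retry: select{more: recv[Str].end, ok: offer{ack: μX.…, err: μX.…, done: μX.…}}}
@8 select retry  ✓  cont: select{more: recv[Str].end, ok: offer{ack: μX.…, err: μX.…, done: μX.…}}
τ conforms to S (length 8)

NONE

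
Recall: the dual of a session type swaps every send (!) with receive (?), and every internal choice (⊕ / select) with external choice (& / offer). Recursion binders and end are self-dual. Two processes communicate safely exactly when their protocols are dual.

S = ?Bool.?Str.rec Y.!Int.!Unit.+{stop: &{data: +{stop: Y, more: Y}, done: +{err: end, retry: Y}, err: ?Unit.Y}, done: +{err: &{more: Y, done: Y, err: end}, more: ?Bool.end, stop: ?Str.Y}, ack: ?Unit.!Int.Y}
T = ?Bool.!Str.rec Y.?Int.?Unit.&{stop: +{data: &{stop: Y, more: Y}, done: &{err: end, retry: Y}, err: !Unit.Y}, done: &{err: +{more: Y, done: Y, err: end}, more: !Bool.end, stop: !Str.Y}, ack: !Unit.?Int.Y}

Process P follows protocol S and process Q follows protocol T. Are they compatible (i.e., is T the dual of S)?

NO

?Bool | ?Bool  ✗ same direction on both sides — not dual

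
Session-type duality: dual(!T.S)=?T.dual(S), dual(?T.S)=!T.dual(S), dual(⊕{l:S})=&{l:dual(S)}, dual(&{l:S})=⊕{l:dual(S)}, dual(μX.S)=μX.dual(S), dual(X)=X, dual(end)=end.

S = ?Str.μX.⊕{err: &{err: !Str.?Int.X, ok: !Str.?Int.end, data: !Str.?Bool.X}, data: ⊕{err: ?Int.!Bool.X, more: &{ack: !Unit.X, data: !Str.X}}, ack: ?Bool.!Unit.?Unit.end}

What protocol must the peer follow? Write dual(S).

!Str.μX.&{err: ⊕{err: ?Str.!Int.X, ok: ?Str.!Int.end, data: ?Str.!Bool.X}, data: &{err: !Int.?Bool.X, more: ⊕{ack: ?Unit.X, data: ?Str.X}}, ack: !Bool.?Unit.!Unit.end}

?Str ↦ !Str
  μX ↦ μX  (binder kept)
    ⊕{err,data,ack} ↦ &{err,data,ack}  (⊕→&)
      case err:
        &{err,ok,data} ↦ ⊕{err,ok,data}  (&→⊕)
          case err:
            !Str ↦ ?Str
              ?Int ↦ !Int
                X ↦ X
          case ok:
            !Str ↦ ?Str
              ?Int ↦ !Int
                end ↦ end
          case data:
            !Str ↦ ?Str
              ?Bool ↦ !Bool
                X ↦ X
      case data:
        ⊕{err,more} ↦ &{err,more}  (⊕→&)
          case err:
            ?Int ↦ !Int
              !Bool ↦ ?Bool
                X ↦ X
          case more:
            &{ack,data} ↦ ⊕{ack,data}  (&→⊕)
              case ack:
                !Unit ↦ ?Unit
                  X ↦ X
              case data:
                !Str ↦ ?Str
                  X ↦ X
      case ack:
        ?Bool ↦ !Bool
          !Unit ↦ ?Unit
            ?Unit ↦ !Unit
              end ↦ end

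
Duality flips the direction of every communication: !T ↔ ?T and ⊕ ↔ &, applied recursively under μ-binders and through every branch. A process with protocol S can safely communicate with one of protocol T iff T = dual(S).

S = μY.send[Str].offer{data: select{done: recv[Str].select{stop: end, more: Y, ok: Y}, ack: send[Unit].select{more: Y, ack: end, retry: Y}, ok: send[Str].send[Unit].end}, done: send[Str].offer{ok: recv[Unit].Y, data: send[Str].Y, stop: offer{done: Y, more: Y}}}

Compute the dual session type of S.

μY.recv[Str].select{data: offer{done: send[Str].offer{stop: end, more: Y, ok: Y}, ack: recv[Unit].offer{more: Y, ack: end, retry: Y}, ok: recv[Str].recv[Unit].end}, done: recv[Str].select{ok: send[Unit].Y, data: recv[Str].Y, stop: select{done: Y, more: Y}}}

μY ↦ μY  (rec unchanged)
  send[Str] ↦ recv[Str]
    offer{data,done} ↦ select{data,done}  (offer→select)
      • data:
        select{done,ack,ok} ↦ offer{done,ack,ok}  (internal→external)
          • done:
            recv[Str] ↦ send[Str]
              select{stop,more,ok} ↦ offer{stop,more,ok}  (internal→external)
                • stop:
                  end ↦ end
                • more:
                  Y ↦ Y
                • ok:
                  Y ↦ Y
          • ack:
            send[Unit] ↦ recv[Unit]
              select{more,ack,retry} ↦ offer{more,ack,retry}  (internal→external)
                • more:
                  Y ↦ Y
                • ack:
                  end ↦ end
                • retry:
                  Y ↦ Y
          • ok:
            send[Str] ↦ recv[Str]
              send[Unit] ↦ recv[Unit]
                end ↦ end
      • done:
        send[Str] ↦ recv[Str]
          offer{ok,data,stop} ↦ select{ok,data,stop}  (offer→select)
            • ok:
              recv[Unit] ↦ send[Unit]
                Y ↦ Y
            • data:
              send[Str] ↦ recv[Str]
                Y ↦ Y
            • stop:
              offer{done,more} ↦ select{done,more}  (offer→select)
                • done:
                  Y ↦ Y
                • more:
                  Y ↦ Y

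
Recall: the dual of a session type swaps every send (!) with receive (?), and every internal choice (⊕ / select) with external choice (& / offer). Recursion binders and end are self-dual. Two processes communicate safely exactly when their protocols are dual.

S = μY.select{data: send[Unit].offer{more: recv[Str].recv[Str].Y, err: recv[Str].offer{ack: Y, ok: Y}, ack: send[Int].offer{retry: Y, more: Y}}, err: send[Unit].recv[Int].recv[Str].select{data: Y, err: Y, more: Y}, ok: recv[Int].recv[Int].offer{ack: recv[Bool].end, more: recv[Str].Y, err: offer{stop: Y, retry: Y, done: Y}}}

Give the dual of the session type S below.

μY.offer{data: recv[Unit].select{more: send[Str].send[Str].Y, err: send[Str].select{ack: Y, ok: Y}, ack: recv[Int].select{retry: Y, more: Y}}, err: recv[Unit].send[Int].send[Str].offer{data: Y, err: Y, more: Y}, ok: send[Int].send[Int].select{ack: send[Bool].end, more: send[Str].Y, err: select{stop: Y, retry: Y, done: Y}}}

μY → μY  (μ self-dual)
  select{data,err,ok} → offer{data,err,ok}  (⊕→&)
    • data:
      send[Unit] → recv[Unit]
        offer{more,err,ack} → select{more,err,ack}  (&→⊕)
          • more:
            recv[Str] → send[Str]
              recv[Str] → send[Str]
                Y self-dual
          • err:
            recv[Str] → send[Str]
              offer{ack,ok} → select{ack,ok}  (&→⊕)
                • ack:
                  Y self-dual
                • ok:
                  Y self-dual
          • ack:
            send[Int] → recv[Int]
              offer{retry,more} → select{retry,more}  (&→⊕)
                • retry:
                  Y self-dual
                • more:
                  Y self-dual
    • err:
      send[Unit] → recv[Unit]
        recv[Int] → send[Int]
          recv[Str] → send[Str]
            select{data,err,more} → offer{data,err,more}  (⊕→&)
              • data:
                Y self-dual
              • err:
                Y self-dual
              • more:
                Y self-dual
    • ok:
      recv[Int] → send[Int]
        recv[Int] → send[Int]
          offer{ack,more,err} → select{ack,more,err}  (&→⊕)
            • ack:
              recv[Bool] → send[Bool]
                end self-dual
            • more:
              recv[Str] → send[Str]
                Y self-dual
            • err:
              offer{stop,retry,done} → select{stop,retry,done}  (&→⊕)
                • stop:
                  Y self-dual
                • retry:
                  Y self-dual
                • done:
                  Y self-dual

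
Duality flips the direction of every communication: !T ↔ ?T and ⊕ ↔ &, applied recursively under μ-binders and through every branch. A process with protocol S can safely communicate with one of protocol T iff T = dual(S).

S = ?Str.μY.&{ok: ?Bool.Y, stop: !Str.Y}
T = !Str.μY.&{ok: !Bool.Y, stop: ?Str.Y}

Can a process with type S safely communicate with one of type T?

NO

?Str ‖ !Str  ok
  μY ‖ μY  ok (μ self-dual)
    &{ok,stop} ‖ &{ok,stop}  ✗ choice polarity not flipped — not dual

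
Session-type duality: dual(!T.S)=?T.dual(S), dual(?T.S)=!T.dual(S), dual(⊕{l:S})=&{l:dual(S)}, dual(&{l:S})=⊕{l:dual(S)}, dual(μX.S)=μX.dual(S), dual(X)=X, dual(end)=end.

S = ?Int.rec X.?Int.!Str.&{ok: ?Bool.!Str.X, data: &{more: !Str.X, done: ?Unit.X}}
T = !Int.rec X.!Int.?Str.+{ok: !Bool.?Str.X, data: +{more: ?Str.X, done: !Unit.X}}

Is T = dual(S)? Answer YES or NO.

YES

?Int ‖ !Int  match
  rec X ‖ rec X  match (μ self-dual)
    ?Int ‖ !Int  match
      !Str ‖ ?Str  match
        &{ok,data} ‖ +{ok,data}  match labels match
          case ok:
            ?Bool ‖ !Bool  match
              !Str ‖ ?Str  match
                X ‖ X  match
          case data:
            &{more,done} ‖ +{more,done}  match labels match
              case more:
                !Str ‖ ?Str  match
                  X ‖ X  match
              case done:
                ?Unit ‖ !Unit  match
                  X ‖ X  match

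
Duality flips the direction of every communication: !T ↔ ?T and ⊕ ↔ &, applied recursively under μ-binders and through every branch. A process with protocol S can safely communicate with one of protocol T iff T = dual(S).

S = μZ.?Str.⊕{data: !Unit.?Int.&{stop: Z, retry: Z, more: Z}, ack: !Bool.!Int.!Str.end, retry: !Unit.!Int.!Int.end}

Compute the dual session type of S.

μZ.!Str.&{data: ?Unit.!Int.⊕{stop: Z, retry: Z, more: Z}, ack: ?Bool.?Int.?Str.end, retry: ?Unit.?Int.?Int.end}

μZ = μZ  (rec unchanged)
  ?Str = !Str
    ⊕{data,ack,retry} = &{data,ack,retry}  (select→offer)
      • data:
        !Unit = ?Unit
          ?Int = !Int
            &{stop,retry,more} = ⊕{stop,retry,more}  (offer→select)
              • stop:
                Z self-dual
              • retry:
                Z self-dual
              • more:
                Z self-dual
      • ack:
        !Bool = ?Bool
          !Int = ?Int
            !Str = ?Str
              end self-dual
      • retry:
        !Unit = ?Unit
          !Int = ?Int
            !Int = ?Int
              end self-dual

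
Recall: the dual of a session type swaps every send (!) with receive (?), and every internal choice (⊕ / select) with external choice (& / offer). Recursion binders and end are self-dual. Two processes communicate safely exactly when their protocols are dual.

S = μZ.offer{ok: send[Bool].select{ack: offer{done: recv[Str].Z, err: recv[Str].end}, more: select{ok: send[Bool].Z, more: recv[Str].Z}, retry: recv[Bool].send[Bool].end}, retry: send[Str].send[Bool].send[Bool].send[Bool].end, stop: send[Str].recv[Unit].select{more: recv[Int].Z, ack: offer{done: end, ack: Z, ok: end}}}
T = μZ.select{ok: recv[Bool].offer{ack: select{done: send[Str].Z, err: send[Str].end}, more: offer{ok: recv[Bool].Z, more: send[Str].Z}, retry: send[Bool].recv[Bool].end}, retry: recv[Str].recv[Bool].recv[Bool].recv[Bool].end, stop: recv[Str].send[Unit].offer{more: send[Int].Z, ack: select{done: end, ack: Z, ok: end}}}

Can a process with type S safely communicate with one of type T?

μZ ‖ μZ  ok (μ self-dual)
  offer{ok,retry,stop} ‖ select{ok,retry,stop}  ok label sets agree
    • ok:
      send[Bool] ‖ recv[Bool]  ok
        select{ack,more,retry} ‖ offer{ack,more,retry}  ok label sets agree
          • ack:
            offer{done,err} ‖ select{done,err}  ok label sets agree
              • done:
                recv[Str] ‖ send[Str]  ok
                  Z ‖ Z  ok
              • err:
                recv[Str] ‖ send[Str]  ok
                  end ‖ end  ok
          • more:
            select{ok,more} ‖ offer{ok,more}  ok label sets agree
              • ok:
                send[Bool] ‖ recv[Bool]  ok
                  Z ‖ Z  ok
              • more:
                recv[Str] ‖ send[Str]  ok
                  Z ‖ Z  ok
          • retry:
            recv[Bool] ‖ send[Bool]  ok
              send[Bool] ‖ recv[Bool]  ok
                end ‖ end  ok
    • retry:
      send[Str] ‖ recv[Str]  ok
        send[Bool] ‖ recv[Bool]  ok
          send[Bool] ‖ recv[Bool]  ok
            send[Bool] ‖ recv[Bool]  ok
              end ‖ end  ok
    • stop:
      send[Str] ‖ recv[Str]  ok
        recv[Unit] ‖ send[Unit]  ok
          select{more,ack} ‖ offer{more,ack}  ok label sets agree
            • more:
              recv[Int] ‖ send[Int]  ok
                Z ‖ Z  ok
            • ack:
              offer{done,ack,ok} ‖ select{done,ack,ok}  ok label sets agree
                • done:
                  end ‖ end  ok
                • ack:
                  Z ‖ Z  ok
                • ok:
                  end ‖ end  ok

YES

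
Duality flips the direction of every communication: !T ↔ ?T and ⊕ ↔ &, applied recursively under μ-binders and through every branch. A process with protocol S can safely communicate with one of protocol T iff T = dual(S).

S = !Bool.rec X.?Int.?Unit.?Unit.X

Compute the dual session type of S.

?Bool.rec X.!Int.!Unit.!Unit.X

!Bool ↦ ?Bool
  rec X ↦ rec X  (binder kept)
    ?Int ↦ !Int
      ?Unit ↦ !Unit
        ?Unit ↦ !Unit
          X ↦ X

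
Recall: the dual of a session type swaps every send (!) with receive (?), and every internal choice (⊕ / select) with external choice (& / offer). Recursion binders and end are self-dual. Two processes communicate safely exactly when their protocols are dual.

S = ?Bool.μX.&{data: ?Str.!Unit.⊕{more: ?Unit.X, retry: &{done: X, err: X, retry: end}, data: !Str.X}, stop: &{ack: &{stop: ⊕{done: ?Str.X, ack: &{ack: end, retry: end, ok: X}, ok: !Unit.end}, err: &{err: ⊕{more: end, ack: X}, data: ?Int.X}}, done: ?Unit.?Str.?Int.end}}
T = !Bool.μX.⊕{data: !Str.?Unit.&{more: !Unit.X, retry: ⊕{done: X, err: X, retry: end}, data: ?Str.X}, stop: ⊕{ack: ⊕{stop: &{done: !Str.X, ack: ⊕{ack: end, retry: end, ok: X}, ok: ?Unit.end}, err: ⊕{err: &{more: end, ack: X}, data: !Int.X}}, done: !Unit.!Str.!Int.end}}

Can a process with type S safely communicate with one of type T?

?Bool ‖ !Bool  ok
  μX ‖ μX  ok (rec unchanged)
    &{data,stop} ‖ ⊕{data,stop}  ok labels match
      [data]
        ?Str ‖ !Str  ok
          !Unit ‖ ?Unit  ok
            ⊕{more,retry,data} ‖ &{more,retry,data}  ok labels match
              [more]
                ?Unit ‖ !Unit  ok
                  X ‖ X  ok
              [retry]
                &{done,err,retry} ‖ ⊕{done,err,retry}  ok labels match
                  [done]
                    X ‖ X  ok
                  [err]
                    X ‖ X  ok
                  [retry]
                    end ‖ end  ok
              [data]
                !Str ‖ ?Str  ok
                  X ‖ X  ok
      [stop]
        &{ack,done} ‖ ⊕{ack,done}  ok labels match
          [ack]
            &{stop,err} ‖ ⊕{stop,err}  ok labels match
              [stop]
                ⊕{done,ack,ok} ‖ &{done,ack,ok}  ok labels match
                  [done]
                    ?Str ‖ !Str  ok
                      X ‖ X  ok
                  [ack]
                    &{ack,retry,ok} ‖ ⊕{ack,retry,ok}  ok labels match
                      [ack]
                        end ‖ end  ok
                      [retry]
                        end ‖ end  ok
                      [ok]
                        X ‖ X  ok
                  [ok]
                    !Unit ‖ ?Unit  ok
                      end ‖ end  ok
              [err]
                &{err,data} ‖ ⊕{err,data}  ok labels match
                  [err]
                    ⊕{more,ack} ‖ &{more,ack}  ok labels match
                      [more]
                        end ‖ end  ok
                      [ack]
                        X ‖ X  ok
                  [data]
                    ?Int ‖ !Int  ok
                      X ‖ X  ok
          [done]
            ?Unit ‖ !Unit  ok
              ?Str ‖ !Str  ok
                ?Int ‖ !Int  ok
                  end ‖ end  ok

YES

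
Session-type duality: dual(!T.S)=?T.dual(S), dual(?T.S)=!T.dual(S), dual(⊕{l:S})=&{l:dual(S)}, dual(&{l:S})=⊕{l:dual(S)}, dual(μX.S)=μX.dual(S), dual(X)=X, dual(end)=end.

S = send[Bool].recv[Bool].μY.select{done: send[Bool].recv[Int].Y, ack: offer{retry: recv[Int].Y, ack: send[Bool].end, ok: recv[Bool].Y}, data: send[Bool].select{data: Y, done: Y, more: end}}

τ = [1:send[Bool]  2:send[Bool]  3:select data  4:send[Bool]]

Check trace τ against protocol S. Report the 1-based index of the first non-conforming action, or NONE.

[1] send[Bool]  match  state: recv[Bool].μY.…
[2] got send[Bool], protocol expects recv[Bool]  ✗

2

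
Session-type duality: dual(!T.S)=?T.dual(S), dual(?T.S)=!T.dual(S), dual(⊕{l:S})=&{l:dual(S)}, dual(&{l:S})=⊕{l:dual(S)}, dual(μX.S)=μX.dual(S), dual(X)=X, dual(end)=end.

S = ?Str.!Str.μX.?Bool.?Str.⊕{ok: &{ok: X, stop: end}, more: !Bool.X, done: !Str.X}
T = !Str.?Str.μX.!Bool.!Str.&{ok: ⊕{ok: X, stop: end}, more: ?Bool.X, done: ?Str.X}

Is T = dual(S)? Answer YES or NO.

?Str vs !Str  ✓
  !Str vs ?Str  ✓
    μX vs μX  ✓ (rec unchanged)
      ?Bool vs !Bool  ✓
        ?Str vs !Str  ✓
          ⊕{ok,more,done} vs &{ok,more,done}  ✓ labels match
            case ok:
              &{ok,stop} vs ⊕{ok,stop}  ✓ labels match
                case ok:
                  X vs X  ✓
                case stop:
                  end vs end  ✓
            case more:
              !Bool vs ?Bool  ✓
                X vs X  ✓
            case done:
              !Str vs ?Str  ✓
                X vs X  ✓

YES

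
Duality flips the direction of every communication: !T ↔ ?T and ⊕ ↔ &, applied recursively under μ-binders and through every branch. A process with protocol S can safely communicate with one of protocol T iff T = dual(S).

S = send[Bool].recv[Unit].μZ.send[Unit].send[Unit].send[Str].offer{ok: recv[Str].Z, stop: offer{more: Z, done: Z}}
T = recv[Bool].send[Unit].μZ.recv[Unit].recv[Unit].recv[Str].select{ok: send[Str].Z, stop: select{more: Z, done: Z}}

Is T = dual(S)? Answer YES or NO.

YES

send[Bool] ‖ recv[Bool]  ok
  recv[Unit] ‖ send[Unit]  ok
    μZ ‖ μZ  ok (binder kept)
      send[Unit] ‖ recv[Unit]  ok
        send[Unit] ‖ recv[Unit]  ok
          send[Str] ‖ recv[Str]  ok
            offer{ok,stop} ‖ select{ok,stop}  ok label sets agree
              case ok:
                recv[Str] ‖ send[Str]  ok
                  Z ‖ Z  ok
              case stop:
                offer{more,done} ‖ select{more,done}  ok label sets agree
                  case more:
                    Z ‖ Z  ok
                  case done:
                    Z ‖ Z  ok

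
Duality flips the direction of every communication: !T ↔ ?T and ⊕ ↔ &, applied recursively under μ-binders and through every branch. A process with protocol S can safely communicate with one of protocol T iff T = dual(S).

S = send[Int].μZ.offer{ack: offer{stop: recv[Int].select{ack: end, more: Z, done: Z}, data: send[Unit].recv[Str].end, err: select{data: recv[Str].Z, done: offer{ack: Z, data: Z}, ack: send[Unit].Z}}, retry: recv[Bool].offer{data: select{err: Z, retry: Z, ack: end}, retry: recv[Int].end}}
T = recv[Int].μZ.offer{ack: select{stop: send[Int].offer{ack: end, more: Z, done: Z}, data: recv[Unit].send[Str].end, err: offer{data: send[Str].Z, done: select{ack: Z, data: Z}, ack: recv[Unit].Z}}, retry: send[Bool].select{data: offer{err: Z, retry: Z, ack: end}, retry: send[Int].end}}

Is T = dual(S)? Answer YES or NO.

send[Int] vs recv[Int]  ok
  μZ vs μZ  ok (rec unchanged)
    offer{ack,retry} vs offer{ack,retry}  ✗ choice polarity not flipped — not dual

NO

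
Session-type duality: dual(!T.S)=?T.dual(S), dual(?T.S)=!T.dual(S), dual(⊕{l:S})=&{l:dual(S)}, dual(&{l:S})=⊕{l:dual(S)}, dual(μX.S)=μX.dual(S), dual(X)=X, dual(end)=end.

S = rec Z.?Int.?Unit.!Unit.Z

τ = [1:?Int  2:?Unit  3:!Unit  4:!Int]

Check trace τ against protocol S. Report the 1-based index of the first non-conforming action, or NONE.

@1 ?Int  ok  residual = ?Unit.!Unit.rec Z.…
@2 ?Unit  ok  residual = !Unit.rec Z.…
@3 !Unit  ok  residual = rec Z.…
@4 got !Int, protocol expects ?Int  ✗

4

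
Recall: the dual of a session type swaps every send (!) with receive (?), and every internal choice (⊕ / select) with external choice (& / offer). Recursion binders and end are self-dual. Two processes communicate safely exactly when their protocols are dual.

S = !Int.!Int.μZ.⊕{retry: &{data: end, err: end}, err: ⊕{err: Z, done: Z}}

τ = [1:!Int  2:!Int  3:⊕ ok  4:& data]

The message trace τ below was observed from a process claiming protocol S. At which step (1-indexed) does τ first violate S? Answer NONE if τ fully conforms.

3

[1] !Int  ok  state: !Int.μZ.…
[2] !Int  ok  state: μZ.…
[3] got ⊕ ok, protocol expects ⊕ retry or ⊕ err  ✗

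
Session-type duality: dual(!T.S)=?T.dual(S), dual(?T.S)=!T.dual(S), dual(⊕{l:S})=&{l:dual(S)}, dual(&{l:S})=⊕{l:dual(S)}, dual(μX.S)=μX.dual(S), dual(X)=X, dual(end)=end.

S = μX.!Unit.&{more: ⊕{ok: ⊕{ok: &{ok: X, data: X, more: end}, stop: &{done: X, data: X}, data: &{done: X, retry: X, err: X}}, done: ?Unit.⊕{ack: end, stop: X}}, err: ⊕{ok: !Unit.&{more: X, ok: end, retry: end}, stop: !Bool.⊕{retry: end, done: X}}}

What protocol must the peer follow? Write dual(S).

μX.?Unit.⊕{more: &{ok: &{ok: ⊕{ok: X, data: X, more: end}, stop: ⊕{done: X, data: X}, data: ⊕{done: X, retry: X, err: X}}, done: !Unit.&{ack: end, stop: X}}, err: &{ok: ?Unit.⊕{more: X, ok: end, retry: end}, stop: ?Bool.&{retry: end, done: X}}}

μX ↦ μX  (μ self-dual)
  !Unit ↦ ?Unit
    &{more,err} ↦ ⊕{more,err}  (&→⊕)
      case more:
        ⊕{ok,done} ↦ &{ok,done}  (select→offer)
          case ok:
            ⊕{ok,stop,data} ↦ &{ok,stop,data}  (select→offer)
              case ok:
                &{ok,data,more} ↦ ⊕{ok,data,more}  (&→⊕)
                  case ok:
                    X self-dual
                  case data:
                    X self-dual
                  case more:
                    end self-dual
              case stop:
                &{done,data} ↦ ⊕{done,data}  (&→⊕)
                  case done:
                    X self-dual
                  case data:
                    X self-dual
              case data:
                &{done,retry,err} ↦ ⊕{done,retry,err}  (&→⊕)
                  case done:
                    X self-dual
                  case retry:
                    X self-dual
                  case err:
                    X self-dual
          case done:
            ?Unit ↦ !Unit
              ⊕{ack,stop} ↦ &{ack,stop}  (select→offer)
                case ack:
                  end self-dual
                case stop:
                  X self-dual
      case err:
        ⊕{ok,stop} ↦ &{ok,stop}  (select→offer)
          case ok:
            !Unit ↦ ?Unit
              &{more,ok,retry} ↦ ⊕{more,ok,retry}  (&→⊕)
                case more:
                  X self-dual
                case ok:
                  end self-dual
                case retry:
                  end self-dual
          case stop:
            !Bool ↦ ?Bool
              ⊕{retry,done} ↦ &{retry,done}  (select→offer)
                case retry:
                  end self-dual
                case done:
                  X self-dual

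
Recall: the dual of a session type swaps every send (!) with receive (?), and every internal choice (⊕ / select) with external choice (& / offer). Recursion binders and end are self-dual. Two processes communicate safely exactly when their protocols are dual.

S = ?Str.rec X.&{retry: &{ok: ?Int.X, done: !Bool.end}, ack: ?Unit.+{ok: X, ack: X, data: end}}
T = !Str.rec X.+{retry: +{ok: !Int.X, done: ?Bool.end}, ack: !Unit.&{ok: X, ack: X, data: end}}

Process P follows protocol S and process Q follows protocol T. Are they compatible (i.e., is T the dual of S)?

YES

?Str vs !Str  match
  rec X vs rec X  match (μ self-dual)
    &{retry,ack} vs +{retry,ack}  match same labels
      • retry:
        &{ok,done} vs +{ok,done}  match same labels
          • ok:
            ?Int vs !Int  match
              X vs X  match
          • done:
            !Bool vs ?Bool  match
              end vs end  match
      • ack:
        ?Unit vs !Unit  match
          +{ok,ack,data} vs &{ok,ack,data}  match same labels
            • ok:
              X vs X  match
            • ack:
              X vs X  match
            • data:
              end vs end  match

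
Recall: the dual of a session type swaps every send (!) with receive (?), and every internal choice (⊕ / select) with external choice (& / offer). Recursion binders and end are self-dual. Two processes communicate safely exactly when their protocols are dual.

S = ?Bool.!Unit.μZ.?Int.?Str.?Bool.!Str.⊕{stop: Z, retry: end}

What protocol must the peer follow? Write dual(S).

!Bool.?Unit.μZ.!Int.!Str.!Bool.?Str.&{stop: Z, retry: end}

?Bool ↦ !Bool
  !Unit ↦ ?Unit
    μZ ↦ μZ  (μ self-dual)
      ?Int ↦ !Int
        ?Str ↦ !Str
          ?Bool ↦ !Bool
            !Str ↦ ?Str
              ⊕{stop,retry} ↦ &{stop,retry}  (⊕→&)
                • stop:
                  dual(Z) = Z
                • retry:
                  dual(end) = end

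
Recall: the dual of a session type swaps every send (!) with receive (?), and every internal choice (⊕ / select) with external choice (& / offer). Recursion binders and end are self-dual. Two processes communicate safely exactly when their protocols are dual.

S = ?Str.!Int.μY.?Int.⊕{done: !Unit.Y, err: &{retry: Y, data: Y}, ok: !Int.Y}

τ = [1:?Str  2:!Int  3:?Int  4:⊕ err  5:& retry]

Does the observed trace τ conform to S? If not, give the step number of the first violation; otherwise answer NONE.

@1 ?Str  match  cont: !Int.μY.…
@2 !Int  match  cont: μY.…
@3 ?Int  match  cont: ⊕{done: !Unit.μY.…, err: &{retry: μY.…, data: μY.…}, ok: !Int.μY.…}
@4 ⊕ err  match  cont: &{retry: μY.…, data: μY.…}
@5 & retry  match  cont: μY.…
τ conforms to S (length 5)

NONE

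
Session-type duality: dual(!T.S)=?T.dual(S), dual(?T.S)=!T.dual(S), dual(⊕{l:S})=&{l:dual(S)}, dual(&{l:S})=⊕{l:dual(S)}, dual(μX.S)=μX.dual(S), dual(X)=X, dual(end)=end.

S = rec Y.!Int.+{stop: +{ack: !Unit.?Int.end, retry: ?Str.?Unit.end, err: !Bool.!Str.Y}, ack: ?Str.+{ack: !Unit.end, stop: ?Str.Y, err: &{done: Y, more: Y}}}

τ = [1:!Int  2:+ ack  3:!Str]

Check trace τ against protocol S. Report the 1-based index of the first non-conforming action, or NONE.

step 1: !Int  ok  cont: +{stop: +{ack: !Unit.?Int.end, retry: ?Str.?Unit.end, err: !Bool.!Str.rec Y.…}, ack: ?Str.+{ack: !Unit.end, stop: ?Str.rec Y.…, err: &{done: rec Y.…, more: rec Y.…}}}
step 2: + ack  ok  cont: ?Str.+{ack: !Unit.end, stop: ?Str.rec Y.…, err: &{done: rec Y.…, more: rec Y.…}}
step 3: got !Str, protocol expects ?Str  ✗

3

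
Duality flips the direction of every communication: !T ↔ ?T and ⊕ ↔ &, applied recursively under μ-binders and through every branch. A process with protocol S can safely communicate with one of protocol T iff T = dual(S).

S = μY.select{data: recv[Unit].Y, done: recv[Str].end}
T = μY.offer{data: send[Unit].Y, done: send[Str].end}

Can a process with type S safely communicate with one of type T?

YES

μY | μY  ok (μ self-dual)
  select{data,done} | offer{data,done}  ok same labels
    case data:
      recv[Unit] | send[Unit]  ok
        Y | Y  ok
    case done:
      recv[Str] | send[Str]  ok
        end | end  ok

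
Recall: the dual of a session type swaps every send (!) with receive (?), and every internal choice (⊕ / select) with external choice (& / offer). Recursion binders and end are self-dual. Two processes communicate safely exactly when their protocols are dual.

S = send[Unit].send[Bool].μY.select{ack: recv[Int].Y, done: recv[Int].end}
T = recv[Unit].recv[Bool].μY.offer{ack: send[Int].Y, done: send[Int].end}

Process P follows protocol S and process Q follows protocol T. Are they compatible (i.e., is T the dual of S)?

YES

send[Unit] vs recv[Unit]  ✓
  send[Bool] vs recv[Bool]  ✓
    μY vs μY  ✓ (binder kept)
      select{ack,done} vs offer{ack,done}  ✓ labels match
        • ack:
          recv[Int] vs send[Int]  ✓
            Y vs Y  ✓
        • done:
          recv[Int] vs send[Int]  ✓
            end vs end  ✓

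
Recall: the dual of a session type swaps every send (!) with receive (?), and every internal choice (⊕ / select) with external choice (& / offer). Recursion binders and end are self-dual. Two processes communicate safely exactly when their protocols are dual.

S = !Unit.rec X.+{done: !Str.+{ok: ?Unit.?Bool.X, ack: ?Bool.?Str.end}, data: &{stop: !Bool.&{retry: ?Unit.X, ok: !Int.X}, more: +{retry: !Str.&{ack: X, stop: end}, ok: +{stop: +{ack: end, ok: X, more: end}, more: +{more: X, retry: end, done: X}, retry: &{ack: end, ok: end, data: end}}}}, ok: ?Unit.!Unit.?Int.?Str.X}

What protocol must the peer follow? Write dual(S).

?Unit.rec X.&{done: ?Str.&{ok: !Unit.!Bool.X, ack: !Bool.!Str.end}, data: +{stop: ?Bool.+{retry: !Unit.X, ok: ?Int.X}, more: &{retry: ?Str.+{ack: X, stop: end}, ok: &{stop: &{ack: end, ok: X, more: end}, more: &{more: X, retry: end, done: X}, retry: +{ack: end, ok: end, data: end}}}}, ok: !Unit.?Unit.!Int.!Str.X}

!Unit → ?Unit
  rec X → rec X  (binder kept)
    +{done,data,ok} → &{done,data,ok}  (select→offer)
      case done:
        !Str → ?Str
          +{ok,ack} → &{ok,ack}  (select→offer)
            case ok:
              ?Unit → !Unit
                ?Bool → !Bool
                  X ↦ X
            case ack:
              ?Bool → !Bool
                ?Str → !Str
                  end ↦ end
      case data:
        &{stop,more} → +{stop,more}  (offer→select)
          case stop:
            !Bool → ?Bool
              &{retry,ok} → +{retry,ok}  (offer→select)
                case retry:
                  ?Unit → !Unit
                    X ↦ X
                case ok:
                  !Int → ?Int
                    X ↦ X
          case more:
            +{retry,ok} → &{retry,ok}  (select→offer)
              case retry:
                !Str → ?Str
                  &{ack,stop} → +{ack,stop}  (offer→select)
                    case ack:
                      X ↦ X
                    case stop:
                      end ↦ end
              case ok:
                +{stop,more,retry} → &{stop,more,retry}  (select→offer)
                  case stop:
                    +{ack,ok,more} → &{ack,ok,more}  (select→offer)
                      case ack:
                        end ↦ end
                      case ok:
                        X ↦ X
                      case more:
                        end ↦ end
                  case more:
                    +{more,retry,done} → &{more,retry,done}  (select→offer)
                      case more:
                        X ↦ X
                      case retry:
                        end ↦ end
                      case done:
                        X ↦ X
                  case retry:
                    &{ack,ok,data} → +{ack,ok,data}  (offer→select)
                      case ack:
                        end ↦ end
                      case ok:
                        end ↦ end
                      case data:
                        end ↦ end
      case ok:
        ?Unit → !Unit
          !Unit → ?Unit
            ?Int → !Int
              ?Str → !Str
                X ↦ X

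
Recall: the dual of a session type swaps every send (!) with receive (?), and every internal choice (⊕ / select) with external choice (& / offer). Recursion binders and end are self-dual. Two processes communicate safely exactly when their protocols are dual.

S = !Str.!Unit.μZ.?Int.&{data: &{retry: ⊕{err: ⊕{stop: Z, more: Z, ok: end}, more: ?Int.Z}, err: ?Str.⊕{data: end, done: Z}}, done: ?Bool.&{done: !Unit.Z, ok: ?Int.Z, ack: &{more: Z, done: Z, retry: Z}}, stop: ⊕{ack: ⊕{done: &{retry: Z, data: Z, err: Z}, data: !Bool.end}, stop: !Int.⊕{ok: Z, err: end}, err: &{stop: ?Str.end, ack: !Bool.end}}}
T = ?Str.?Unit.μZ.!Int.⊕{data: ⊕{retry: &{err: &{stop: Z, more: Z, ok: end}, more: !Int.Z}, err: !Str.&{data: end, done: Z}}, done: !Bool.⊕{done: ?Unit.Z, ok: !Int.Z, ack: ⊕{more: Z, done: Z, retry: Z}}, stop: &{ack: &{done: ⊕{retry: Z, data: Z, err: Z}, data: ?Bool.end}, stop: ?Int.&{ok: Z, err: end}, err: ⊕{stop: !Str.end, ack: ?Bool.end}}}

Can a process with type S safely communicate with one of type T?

!Str | ?Str  ok
  !Unit | ?Unit  ok
    μZ | μZ  ok (binder kept)
      ?Int | !Int  ok
        &{data,done,stop} | ⊕{data,done,stop}  ok same labels
          [data]
            &{retry,err} | ⊕{retry,err}  ok same labels
              [retry]
                ⊕{err,more} | &{err,more}  ok same labels
                  [err]
                    ⊕{stop,more,ok} | &{stop,more,ok}  ok same labels
                      [stop]
                        Z | Z  ok
                      [more]
                        Z | Z  ok
                      [ok]
                        end | end  ok
                  [more]
                    ?Int | !Int  ok
                      Z | Z  ok
              [err]
                ?Str | !Str  ok
                  ⊕{data,done} | &{data,done}  ok same labels
                    [data]
                      end | end  ok
                    [done]
                      Z | Z  ok
          [done]
            ?Bool | !Bool  ok
              &{done,ok,ack} | ⊕{done,ok,ack}  ok same labels
                [done]
                  !Unit | ?Unit  ok
                    Z | Z  ok
                [ok]
                  ?Int | !Int  ok
                    Z | Z  ok
                [ack]
                  &{more,done,retry} | ⊕{more,done,retry}  ok same labels
                    [more]
                      Z | Z  ok
                    [done]
                      Z | Z  ok
                    [retry]
                      Z | Z  ok
          [stop]
            ⊕{ack,stop,err} | &{ack,stop,err}  ok same labels
              [ack]
                ⊕{done,data} | &{done,data}  ok same labels
                  [done]
                    &{retry,data,err} | ⊕{retry,data,err}  ok same labels
                      [retry]
                        Z | Z  ok
                      [data]
                        Z | Z  ok
                      [err]
                        Z | Z  ok
                  [data]
                    !Bool | ?Bool  ok
                      end | end  ok
              [stop]
                !Int | ?Int  ok
                  ⊕{ok,err} | &{ok,err}  ok same labels
                    [ok]
                      Z | Z  ok
                    [err]
                      end | end  ok
              [err]
                &{stop,ack} | ⊕{stop,ack}  ok same labels
                  [stop]
                    ?Str | !Str  ok
                      end | end  ok
                  [ack]
                    !Bool | ?Bool  ok
                      end | end  ok

YES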